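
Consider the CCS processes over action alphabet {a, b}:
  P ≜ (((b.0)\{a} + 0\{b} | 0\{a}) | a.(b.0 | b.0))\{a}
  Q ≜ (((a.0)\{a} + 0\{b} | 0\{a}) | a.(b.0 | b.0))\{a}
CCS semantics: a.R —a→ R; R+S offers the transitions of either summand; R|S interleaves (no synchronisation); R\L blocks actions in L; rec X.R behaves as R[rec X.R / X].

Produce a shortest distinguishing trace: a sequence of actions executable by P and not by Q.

P's transition system — 2 states:
  s0 = (((b.0)\{a} + 0\{b} | 0\{a}) | a.(b.0 | b.0))\{a} ⊢ --b--▸ s1
  s1 = (0\{a} | a.(b.0 | b.0))\{a} ⊢ stopped
Q's transition system — 1 states:
  t0 = (((a.0)\{a} + 0\{b} | 0\{a}) | a.(b.0 | b.0))\{a} ⊢ stopped
Executing b from P (initial set {s0}):
  [1] b ⇒ {s1}
  — P admits the full trace.
Executing b from Q (initial set {t0}):
  [1] b ⇒ ∅  — Q cannot continue

b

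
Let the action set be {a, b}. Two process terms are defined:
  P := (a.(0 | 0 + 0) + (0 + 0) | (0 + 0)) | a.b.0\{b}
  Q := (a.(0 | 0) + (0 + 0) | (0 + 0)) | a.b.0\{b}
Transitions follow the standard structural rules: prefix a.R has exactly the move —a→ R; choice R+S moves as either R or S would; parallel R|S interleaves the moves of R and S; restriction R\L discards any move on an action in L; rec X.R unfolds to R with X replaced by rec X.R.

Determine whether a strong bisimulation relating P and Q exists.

Reachable graph of P (6 states):
  s0 = (a.(0 | 0 + 0) + (0 + 0) | (0 + 0)) | a.b.0\{b} :: --a--▸ s1, --a--▸ s2
  s1 = (0 | 0 + 0) | a.b.0\{b} :: --a--▸ s3
  s2 = (a.(0 | 0 + 0) + (0 + 0) | (0 + 0)) | b.0\{b} :: --a--▸ s3, --b--▸ s4
  s3 = (0 | 0 + 0) | b.0\{b} :: --b--▸ s5
  s4 = (a.(0 | 0 + 0) + (0 + 0) | (0 + 0)) | 0\{b} :: --a--▸ s5
  s5 = (0 | 0 + 0) | 0\{b} :: ·
Reachable graph of Q (6 states):
  t0 = (a.(0 | 0) + (0 + 0) | (0 + 0)) | a.b.0\{b} :: --a--▸ t1, --a--▸ t2
  t1 = (a.(0 | 0) + (0 + 0) | (0 + 0)) | b.0\{b} :: --a--▸ t3, --b--▸ t4
  t2 = 0 | 0 | a.b.0\{b} :: --a--▸ t3
  t3 = 0 | 0 | b.0\{b} :: --b--▸ t5
  t4 = (a.(0 | 0) + (0 + 0) | (0 + 0)) | 0\{b} :: --a--▸ t5
  t5 = 0 | 0 | 0\{b} :: ·
Bisimilarity quotient blocks:
  B0 = {s0, t0}
  B1 = {s1, t2}
  B2 = {s3, t3}
  B3 = {s5, t5}
  B4 = {s2, t1}
  B5 = {s4, t4}
s0 ∈ B0, t0 ∈ B0 → same block

YES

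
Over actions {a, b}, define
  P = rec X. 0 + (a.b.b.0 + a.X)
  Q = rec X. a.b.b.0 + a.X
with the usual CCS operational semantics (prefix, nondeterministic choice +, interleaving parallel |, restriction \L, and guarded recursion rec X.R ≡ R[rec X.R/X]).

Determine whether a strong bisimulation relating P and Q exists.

P's transition system — 4 states:
  u0 = rec X. 0 + (a.b.b.0 + a.X) :: —a→ u0, —a→ u1
  u1 = b.b.0 :: —b→ u2
  u2 = b.0 :: —b→ u3
  u3 = 0 :: stopped
Q's transition system — 4 states:
  v0 = rec X. a.b.b.0 + a.X :: —a→ v0, —a→ v1
  v1 = b.b.0 :: —b→ v2
  v2 = b.0 :: —b→ v3
  v3 = 0 :: stopped
Bisimilarity quotient blocks:
  B0 = {u0, v0}
  B1 = {u1, v1}
  B2 = {u2, v2}
  B3 = {u3, v3}
u0 ∈ B0, v0 ∈ B0 → same block

bisimilar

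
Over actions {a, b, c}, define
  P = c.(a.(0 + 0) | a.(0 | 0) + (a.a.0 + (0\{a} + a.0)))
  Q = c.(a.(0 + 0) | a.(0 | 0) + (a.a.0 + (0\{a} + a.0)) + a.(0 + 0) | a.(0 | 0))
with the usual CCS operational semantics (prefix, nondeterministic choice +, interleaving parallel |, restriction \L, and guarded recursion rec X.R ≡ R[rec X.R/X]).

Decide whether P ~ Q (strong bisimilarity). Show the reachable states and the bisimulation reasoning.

P's transition system — 7 states:
  p0 = c.(a.(0 + 0) | a.(0 | 0) + (a.a.0 + (0\{a} + a.0))) → -c-> p1
  p1 = a.(0 + 0) | a.(0 | 0) + (a.a.0 + (0\{a} + a.0)) → -a-> p2, -a-> p3, -a-> p4, -a-> p5
  p2 = (0 + 0) | a.(0 | 0) → -a-> p6
  p3 = 0 → deadlocked
  p4 = a.(0 + 0) | (0 | 0) → -a-> p6
  p5 = a.0 → -a-> p3
  p6 = (0 + 0) | (0 | 0) → deadlocked
Q's transition system — 7 states:
  q0 = c.(a.(0 + 0) | a.(0 | 0) + (a.a.0 + (0\{a} + a.0)) + a.(0 + 0) | a.(0 | 0)) → -c-> q1
  q1 = a.(0 + 0) | a.(0 | 0) + (a.a.0 + (0\{a} + a.0)) + a.(0 + 0) | a.(0 | 0) → -a-> q2, -a-> q3, -a-> q4, -a-> q5
  q2 = (0 + 0) | a.(0 | 0) → -a-> q6
  q3 = 0 → deadlocked
  q4 = a.(0 + 0) | (0 | 0) → -a-> q6
  q5 = a.0 → -a-> q3
  q6 = (0 + 0) | (0 | 0) → deadlocked
Bisimilarity quotient blocks:
  B0 = {p0, q0}
  B1 = {p1, q1}
  B2 = {p3, p6, q3, q6}
  B3 = {p2, p4, p5, q2, q4, q5}
p0 ∈ B0, q0 ∈ B0 → same block

YES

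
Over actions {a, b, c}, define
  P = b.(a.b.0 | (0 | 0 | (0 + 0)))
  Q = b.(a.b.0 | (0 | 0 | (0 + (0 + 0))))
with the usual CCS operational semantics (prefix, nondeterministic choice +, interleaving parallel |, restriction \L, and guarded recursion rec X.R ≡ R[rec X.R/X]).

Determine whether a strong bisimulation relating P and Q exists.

P's transition system — 4 states:
  u0 = b.(a.b.0 | (0 | 0 | (0 + 0))) → -b-> u1
  u1 = a.b.0 | (0 | 0 | (0 + 0)) → -a-> u2
  u2 = b.0 | (0 | 0 | (0 + 0)) → -b-> u3
  u3 = 0 | (0 | 0 | (0 + 0)) → (no moves)
Q's transition system — 4 states:
  v0 = b.(a.b.0 | (0 | 0 | (0 + (0 + 0)))) → -b-> v1
  v1 = a.b.0 | (0 | 0 | (0 + (0 + 0))) → -a-> v2
  v2 = b.0 | (0 | 0 | (0 + (0 + 0))) → -b-> v3
  v3 = 0 | (0 | 0 | (0 + (0 + 0))) → (no moves)
Bisimilarity quotient blocks:
  B0 = {u0, v0}
  B1 = {u1, v1}
  B2 = {u2, v2}
  B3 = {u3, v3}
u0 ∈ B0, v0 ∈ B0 → same block

P ~ Q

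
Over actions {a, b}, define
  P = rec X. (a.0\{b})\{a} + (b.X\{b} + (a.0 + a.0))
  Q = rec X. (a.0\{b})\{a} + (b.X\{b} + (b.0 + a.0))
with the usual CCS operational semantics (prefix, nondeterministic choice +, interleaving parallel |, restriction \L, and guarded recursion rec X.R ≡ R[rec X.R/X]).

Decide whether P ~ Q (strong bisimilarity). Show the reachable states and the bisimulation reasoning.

NO

Reachable graph of P (4 states):
  u0 = rec X. (a.0\{b})\{a} + (b.X\{b} + (a.0 + a.0)) | =a=> u1, =b=> u2
  u1 = 0 | ·
  u2 = (rec X. (a.0\{b})\{a} + (b.X\{b} + (a.0 + a.0)))\{b} | =a=> u3
  u3 = 0\{b} | ·
Reachable graph of Q (4 states):
  v0 = rec X. (a.0\{b})\{a} + (b.X\{b} + (b.0 + a.0)) | =a=> v1, =b=> v1, =b=> v2
  v1 = 0 | ·
  v2 = (rec X. (a.0\{b})\{a} + (b.X\{b} + (b.0 + a.0)))\{b} | =a=> v3
  v3 = 0\{b} | ·
Partition-refinement fixed point:
  B0 = {u0}
  B1 = {u1, u3, v1, v3}
  B2 = {u2, v2}
  B3 = {v0}
u0 ∈ B0, v0 ∈ B3 → different blocks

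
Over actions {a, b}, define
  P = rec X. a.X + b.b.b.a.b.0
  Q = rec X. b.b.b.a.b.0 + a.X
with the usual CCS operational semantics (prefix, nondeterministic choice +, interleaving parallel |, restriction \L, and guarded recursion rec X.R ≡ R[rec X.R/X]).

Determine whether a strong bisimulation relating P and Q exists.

P ~ Q

P's transition system — 6 states:
  u0 = rec X. a.X + b.b.b.a.b.0 → ··a··> u0, ··b··> u1
  u1 = b.b.a.b.0 → ··b··> u2
  u2 = b.a.b.0 → ··b··> u3
  u3 = a.b.0 → ··a··> u4
  u4 = b.0 → ··b··> u5
  u5 = 0 → ∅
Q's transition system — 6 states:
  v0 = rec X. b.b.b.a.b.0 + a.X → ··a··> v0, ··b··> v1
  v1 = b.b.a.b.0 → ··b··> v2
  v2 = b.a.b.0 → ··b··> v3
  v3 = a.b.0 → ··a··> v4
  v4 = b.0 → ··b··> v5
  v5 = 0 → ∅
Partition-refinement fixed point:
  B0 = {u0, v0}
  B1 = {u1, v1}
  B2 = {u2, v2}
  B3 = {u3, v3}
  B4 = {u4, v4}
  B5 = {u5, v5}
u0 ∈ B0, v0 ∈ B0 → same block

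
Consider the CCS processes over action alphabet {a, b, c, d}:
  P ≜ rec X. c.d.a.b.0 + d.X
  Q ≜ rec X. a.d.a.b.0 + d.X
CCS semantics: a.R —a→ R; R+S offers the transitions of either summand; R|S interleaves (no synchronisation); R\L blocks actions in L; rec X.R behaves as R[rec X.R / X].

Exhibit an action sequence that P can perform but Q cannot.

P's transition system — 5 states:
  m0 = rec X. c.d.a.b.0 + d.X has moves =c=> m1, =d=> m0
  m1 = d.a.b.0 has moves =d=> m2
  m2 = a.b.0 has moves =a=> m3
  m3 = b.0 has moves =b=> m4
  m4 = 0 has moves (no moves)
Q's transition system — 5 states:
  n0 = rec X. a.d.a.b.0 + d.X has moves =a=> n1, =d=> n0
  n1 = d.a.b.0 has moves =d=> n2
  n2 = a.b.0 has moves =a=> n3
  n3 = b.0 has moves =b=> n4
  n4 = 0 has moves (no moves)
Trace ⟨c⟩ through P, begin at {m0}:
  [1] c ⇒ {m1}
  P completes σ.
Trace ⟨c⟩ through Q, begin at {n0}:
  [1] c ⇒ no successor for Q

c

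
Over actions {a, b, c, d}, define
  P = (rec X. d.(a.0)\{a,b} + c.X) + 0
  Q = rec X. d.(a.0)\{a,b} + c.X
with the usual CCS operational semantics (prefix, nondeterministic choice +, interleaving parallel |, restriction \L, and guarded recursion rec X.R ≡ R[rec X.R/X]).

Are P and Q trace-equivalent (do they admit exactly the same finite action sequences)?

LTS(P): 3 reachable states
  s0 = (rec X. d.(a.0)\{a,b} + c.X) + 0 :: --c--▸ s1, --d--▸ s2
  s1 = rec X. d.(a.0)\{a,b} + c.X :: --c--▸ s1, --d--▸ s2
  s2 = (a.0)\{a,b} :: stopped
LTS(Q): 2 reachable states
  t0 = rec X. d.(a.0)\{a,b} + c.X :: --c--▸ t0, --d--▸ t1
  t1 = (a.0)\{a,b} :: stopped
Coarsest stable partition (strong bisimilarity classes):
  B0 = {s0, s1, t0}
  B1 = {s2, t1}
s0 ∈ B0, t0 ∈ B0 → same block
Bisimilar ⇒ trace-equivalent.

traces(P) = traces(Q)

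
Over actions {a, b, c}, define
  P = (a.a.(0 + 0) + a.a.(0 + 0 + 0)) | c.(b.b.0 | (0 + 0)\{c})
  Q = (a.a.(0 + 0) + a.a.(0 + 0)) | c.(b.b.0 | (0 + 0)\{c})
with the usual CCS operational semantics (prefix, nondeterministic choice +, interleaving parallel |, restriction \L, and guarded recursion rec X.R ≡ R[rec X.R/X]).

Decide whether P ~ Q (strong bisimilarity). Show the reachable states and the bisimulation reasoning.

YES

P's transition system — 20 states:
  u0 = (a.a.(0 + 0) + a.a.(0 + 0 + 0)) | c.(b.b.0 | (0 + 0)\{c}) :: —a→ u1, —a→ u2, —c→ u3
  u1 = a.(0 + 0 + 0) | c.(b.b.0 | (0 + 0)\{c}) :: —a→ u4, —c→ u5
  u2 = a.(0 + 0) | c.(b.b.0 | (0 + 0)\{c}) :: —a→ u6, —c→ u7
  u3 = (a.a.(0 + 0) + a.a.(0 + 0 + 0)) | (b.b.0 | (0 + 0)\{c}) :: —a→ u5, —a→ u7, —b→ u8
  u4 = (0 + 0 + 0) | c.(b.b.0 | (0 + 0)\{c}) :: —c→ u9
  u5 = a.(0 + 0 + 0) | (b.b.0 | (0 + 0)\{c}) :: —a→ u9, —b→ u10
  u6 = (0 + 0) | c.(b.b.0 | (0 + 0)\{c}) :: —c→ u11
  u7 = a.(0 + 0) | (b.b.0 | (0 + 0)\{c}) :: —a→ u11, —b→ u12
  u8 = (a.a.(0 + 0) + a.a.(0 + 0 + 0)) | (b.0 | (0 + 0)\{c}) :: —a→ u10, —a→ u12, —b→ u13
  u9 = (0 + 0 + 0) | (b.b.0 | (0 + 0)\{c}) :: —b→ u14
  u10 = a.(0 + 0 + 0) | (b.0 | (0 + 0)\{c}) :: —a→ u14, —b→ u15
  u11 = (0 + 0) | (b.b.0 | (0 + 0)\{c}) :: —b→ u16
  u12 = a.(0 + 0) | (b.0 | (0 + 0)\{c}) :: —a→ u16, —b→ u17
  u13 = (a.a.(0 + 0) + a.a.(0 + 0 + 0)) | (0 | (0 + 0)\{c}) :: —a→ u15, —a→ u17
  u14 = (0 + 0 + 0) | (b.0 | (0 + 0)\{c}) :: —b→ u18
  u15 = a.(0 + 0 + 0) | (0 | (0 + 0)\{c}) :: —a→ u18
  u16 = (0 + 0) | (b.0 | (0 + 0)\{c}) :: —b→ u19
  u17 = a.(0 + 0) | (0 | (0 + 0)\{c}) :: —a→ u19
  u18 = (0 + 0 + 0) | (0 | (0 + 0)\{c}) :: (no moves)
  u19 = (0 + 0) | (0 | (0 + 0)\{c}) :: (no moves)
Q's transition system — 12 states:
  v0 = (a.a.(0 + 0) + a.a.(0 + 0)) | c.(b.b.0 | (0 + 0)\{c}) :: —a→ v1, —c→ v2
  v1 = a.(0 + 0) | c.(b.b.0 | (0 + 0)\{c}) :: —a→ v3, —c→ v4
  v2 = (a.a.(0 + 0) + a.a.(0 + 0)) | (b.b.0 | (0 + 0)\{c}) :: —a→ v4, —b→ v5
  v3 = (0 + 0) | c.(b.b.0 | (0 + 0)\{c}) :: —c→ v6
  v4 = a.(0 + 0) | (b.b.0 | (0 + 0)\{c}) :: —a→ v6, —b→ v7
  v5 = (a.a.(0 + 0) + a.a.(0 + 0)) | (b.0 | (0 + 0)\{c}) :: —a→ v7, —b→ v8
  v6 = (0 + 0) | (b.b.0 | (0 + 0)\{c}) :: —b→ v9
  v7 = a.(0 + 0) | (b.0 | (0 + 0)\{c}) :: —a→ v9, —b→ v10
  v8 = (a.a.(0 + 0) + a.a.(0 + 0)) | (0 | (0 + 0)\{c}) :: —a→ v10
  v9 = (0 + 0) | (b.0 | (0 + 0)\{c}) :: —b→ v11
  v10 = a.(0 + 0) | (0 | (0 + 0)\{c}) :: —a→ v11
  v11 = (0 + 0) | (0 | (0 + 0)\{c}) :: (no moves)
Coarsest stable partition (strong bisimilarity classes):
  B0 = {u0, v0}
  B1 = {u1, u2, v1}
  B2 = {u4, u6, v3}
  B3 = {u11, u9, v6}
  B4 = {u14, u16, v9}
  B5 = {u18, u19, v11}
  B6 = {u5, u7, v4}
  B7 = {u10, u12, v7}
  B8 = {u15, u17, v10}
  B9 = {u3, v2}
  B10 = {u8, v5}
  B11 = {u13, v8}
u0 ∈ B0, v0 ∈ B0 → same block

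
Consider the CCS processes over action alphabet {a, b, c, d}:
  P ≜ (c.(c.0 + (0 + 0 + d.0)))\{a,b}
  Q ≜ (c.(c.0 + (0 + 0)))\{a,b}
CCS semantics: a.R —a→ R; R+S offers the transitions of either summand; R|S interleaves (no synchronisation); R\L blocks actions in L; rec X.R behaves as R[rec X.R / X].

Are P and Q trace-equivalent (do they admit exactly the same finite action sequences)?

traces(P) ≠ traces(Q) — witness ⟨cd⟩

P's transition system — 3 states:
  p0 = (c.(c.0 + (0 + 0 + d.0)))\{a,b} has moves —c→ p1
  p1 = (c.0 + (0 + 0 + d.0))\{a,b} has moves —c→ p2, —d→ p2
  p2 = 0\{a,b} has moves ·
Q's transition system — 3 states:
  q0 = (c.(c.0 + (0 + 0)))\{a,b} has moves —c→ q1
  q1 = (c.0 + (0 + 0))\{a,b} has moves —c→ q2
  q2 = 0\{a,b} has moves ·
Executing cd from P (initial set {p0}):
  step 1 (c): {p1}
  step 2 (d): {p2}
  ✓ P
Executing cd from Q (initial set {q0}):
  step 1 (c): {q1}
  step 2 (d): ∅  — Q cannot continue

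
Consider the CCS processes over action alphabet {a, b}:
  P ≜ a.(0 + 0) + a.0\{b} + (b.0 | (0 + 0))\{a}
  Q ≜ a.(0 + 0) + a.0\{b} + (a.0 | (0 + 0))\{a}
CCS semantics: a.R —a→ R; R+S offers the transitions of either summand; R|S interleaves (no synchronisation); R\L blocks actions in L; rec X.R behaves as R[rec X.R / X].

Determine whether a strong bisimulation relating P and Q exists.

P's transition system — 4 states:
  p0 = a.(0 + 0) + a.0\{b} + (b.0 | (0 + 0))\{a} has moves -a-> p1, -a-> p2, -b-> p3
  p1 = 0 + 0 has moves stopped
  p2 = 0\{b} has moves stopped
  p3 = (0 | (0 + 0))\{a} has moves stopped
Q's transition system — 3 states:
  q0 = a.(0 + 0) + a.0\{b} + (a.0 | (0 + 0))\{a} has moves -a-> q1, -a-> q2
  q1 = 0 + 0 has moves stopped
  q2 = 0\{b} has moves stopped
Bisimilarity quotient blocks:
  B0 = {p0}
  B1 = {p1, p2, p3, q1, q2}
  B2 = {q0}
p0 ∈ B0, q0 ∈ B2 → different blocks

NO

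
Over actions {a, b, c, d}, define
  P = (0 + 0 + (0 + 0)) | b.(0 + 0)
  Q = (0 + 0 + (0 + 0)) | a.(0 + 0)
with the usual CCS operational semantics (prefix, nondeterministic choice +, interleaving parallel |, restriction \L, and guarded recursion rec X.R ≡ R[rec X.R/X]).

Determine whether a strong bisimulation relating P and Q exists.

LTS(P): 2 reachable states
  p0 = (0 + 0 + (0 + 0)) | b.(0 + 0) | =b=> p1
  p1 = (0 + 0 + (0 + 0)) | (0 + 0) | (no moves)
LTS(Q): 2 reachable states
  q0 = (0 + 0 + (0 + 0)) | a.(0 + 0) | =a=> q1
  q1 = (0 + 0 + (0 + 0)) | (0 + 0) | (no moves)
Partition-refinement fixed point:
  B0 = {p0}
  B1 = {p1, q1}
  B2 = {q0}
p0 ∈ B0, q0 ∈ B2 → different blocks

P ≁ Q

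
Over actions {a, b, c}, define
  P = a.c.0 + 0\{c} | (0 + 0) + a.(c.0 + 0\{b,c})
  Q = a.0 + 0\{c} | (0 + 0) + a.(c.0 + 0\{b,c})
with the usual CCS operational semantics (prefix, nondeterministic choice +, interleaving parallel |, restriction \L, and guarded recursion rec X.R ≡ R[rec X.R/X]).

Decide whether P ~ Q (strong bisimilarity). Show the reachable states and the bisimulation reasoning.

P ≁ Q

LTS(P): 4 reachable states
  p0 = a.c.0 + 0\{c} | (0 + 0) + a.(c.0 + 0\{b,c}) ⊢ --a--▸ p1, --a--▸ p2
  p1 = c.0 ⊢ --c--▸ p3
  p2 = c.0 + 0\{b,c} ⊢ --c--▸ p3
  p3 = 0 ⊢ (no moves)
LTS(Q): 3 reachable states
  q0 = a.0 + 0\{c} | (0 + 0) + a.(c.0 + 0\{b,c}) ⊢ --a--▸ q1, --a--▸ q2
  q1 = 0 ⊢ (no moves)
  q2 = c.0 + 0\{b,c} ⊢ --c--▸ q1
Bisimilarity quotient blocks:
  B0 = {p0}
  B1 = {p1, p2, q2}
  B2 = {p3, q1}
  B3 = {q0}
p0 ∈ B0, q0 ∈ B3 → different blocks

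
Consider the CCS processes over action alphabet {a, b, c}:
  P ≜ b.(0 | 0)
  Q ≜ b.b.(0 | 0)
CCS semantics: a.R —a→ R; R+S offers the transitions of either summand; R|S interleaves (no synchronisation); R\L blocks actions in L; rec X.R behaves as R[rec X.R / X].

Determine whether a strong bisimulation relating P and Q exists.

Reachable graph of P (2 states):
  p0 = b.(0 | 0) → -b-> p1
  p1 = 0 | 0 → ·
Reachable graph of Q (3 states):
  q0 = b.b.(0 | 0) → -b-> q1
  q1 = b.(0 | 0) → -b-> q2
  q2 = 0 | 0 → ·
Coarsest stable partition (strong bisimilarity classes):
  B0 = {p0, q1}
  B1 = {p1, q2}
  B2 = {q0}
p0 ∈ B0, q0 ∈ B2 → different blocks

NO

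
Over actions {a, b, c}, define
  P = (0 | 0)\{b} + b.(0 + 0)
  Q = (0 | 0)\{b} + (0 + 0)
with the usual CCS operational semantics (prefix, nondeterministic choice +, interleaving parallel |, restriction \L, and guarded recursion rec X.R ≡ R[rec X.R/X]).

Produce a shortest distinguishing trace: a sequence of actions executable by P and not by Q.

b

Reachable graph of P (2 states):
  m0 = (0 | 0)\{b} + b.(0 + 0) :: —b→ m1
  m1 = 0 + 0 :: ·
Reachable graph of Q (1 states):
  n0 = (0 | 0)\{b} + (0 + 0) :: ·
Run σ = ⟨b⟩ on P: start {m0}
  after b @ step 1: {m1}
  — P admits the full trace.
Run σ = ⟨b⟩ on Q: start {n0}
  after b @ step 1: ∅ (Q stuck)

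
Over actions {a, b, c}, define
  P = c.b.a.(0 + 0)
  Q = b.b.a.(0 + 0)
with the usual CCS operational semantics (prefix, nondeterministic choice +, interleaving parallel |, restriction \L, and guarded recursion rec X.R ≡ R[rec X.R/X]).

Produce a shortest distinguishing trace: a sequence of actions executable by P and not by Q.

P's transition system — 4 states:
  m0 = c.b.a.(0 + 0) ⊢ -c-> m1
  m1 = b.a.(0 + 0) ⊢ -b-> m2
  m2 = a.(0 + 0) ⊢ -a-> m3
  m3 = 0 + 0 ⊢ deadlocked
Q's transition system — 4 states:
  n0 = b.b.a.(0 + 0) ⊢ -b-> n1
  n1 = b.a.(0 + 0) ⊢ -b-> n2
  n2 = a.(0 + 0) ⊢ -a-> n3
  n3 = 0 + 0 ⊢ deadlocked
Run σ = ⟨c⟩ on P: start {m0}
  after c @ step 1: {m1}
  — P admits the full trace.
Run σ = ⟨c⟩ on Q: start {n0}
  after c @ step 1: ∅ (Q stuck)

c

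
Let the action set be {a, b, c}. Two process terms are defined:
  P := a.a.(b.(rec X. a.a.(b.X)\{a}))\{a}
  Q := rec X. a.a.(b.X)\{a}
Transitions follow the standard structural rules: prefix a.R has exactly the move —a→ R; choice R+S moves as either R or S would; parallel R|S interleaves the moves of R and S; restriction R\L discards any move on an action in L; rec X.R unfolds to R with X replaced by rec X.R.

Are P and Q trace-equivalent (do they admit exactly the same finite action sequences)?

Reachable graph of P (4 states):
  m0 = a.a.(b.(rec X. a.a.(b.X)\{a}))\{a} | -a-> m1
  m1 = a.(b.(rec X. a.a.(b.X)\{a}))\{a} | -a-> m2
  m2 = (b.(rec X. a.a.(b.X)\{a}))\{a} | -b-> m3
  m3 = (rec X. a.a.(b.X)\{a})\{a} | deadlocked
Reachable graph of Q (4 states):
  n0 = rec X. a.a.(b.X)\{a} | -a-> n1
  n1 = a.(b.(rec X. a.a.(b.X)\{a}))\{a} | -a-> n2
  n2 = (b.(rec X. a.a.(b.X)\{a}))\{a} | -b-> n3
  n3 = (rec X. a.a.(b.X)\{a})\{a} | deadlocked
Coarsest stable partition (strong bisimilarity classes):
  B0 = {m0, n0}
  B1 = {m1, n1}
  B2 = {m2, n2}
  B3 = {m3, n3}
m0 ∈ B0, n0 ∈ B0 → same block
Bisimilar ⇒ trace-equivalent.

traces(P) = traces(Q)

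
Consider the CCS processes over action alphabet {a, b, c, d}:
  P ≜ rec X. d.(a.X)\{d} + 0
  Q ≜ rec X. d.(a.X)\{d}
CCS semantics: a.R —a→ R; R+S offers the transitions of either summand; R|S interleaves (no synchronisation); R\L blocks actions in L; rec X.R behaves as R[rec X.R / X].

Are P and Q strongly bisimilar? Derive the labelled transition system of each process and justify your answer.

P ~ Q

P's transition system — 3 states:
  u0 = rec X. d.(a.X)\{d} + 0 :: --d--▸ u1
  u1 = (a.(rec X. d.(a.X)\{d} + 0))\{d} :: --a--▸ u2
  u2 = (rec X. d.(a.X)\{d} + 0)\{d} :: deadlocked
Q's transition system — 3 states:
  v0 = rec X. d.(a.X)\{d} :: --d--▸ v1
  v1 = (a.(rec X. d.(a.X)\{d}))\{d} :: --a--▸ v2
  v2 = (rec X. d.(a.X)\{d})\{d} :: deadlocked
Bisimilarity quotient blocks:
  B0 = {u0, v0}
  B1 = {u1, v1}
  B2 = {u2, v2}
u0 ∈ B0, v0 ∈ B0 → same block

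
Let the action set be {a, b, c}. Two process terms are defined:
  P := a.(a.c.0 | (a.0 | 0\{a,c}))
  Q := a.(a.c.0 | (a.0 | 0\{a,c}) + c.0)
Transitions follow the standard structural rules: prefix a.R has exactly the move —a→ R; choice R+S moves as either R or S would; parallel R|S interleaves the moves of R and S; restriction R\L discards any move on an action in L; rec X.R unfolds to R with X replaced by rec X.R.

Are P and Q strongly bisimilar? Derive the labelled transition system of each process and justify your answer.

P's transition system — 7 states:
  u0 = a.(a.c.0 | (a.0 | 0\{a,c})) :: —a→ u1
  u1 = a.c.0 | (a.0 | 0\{a,c}) :: —a→ u2, —a→ u3
  u2 = a.c.0 | (0 | 0\{a,c}) :: —a→ u4
  u3 = c.0 | (a.0 | 0\{a,c}) :: —a→ u4, —c→ u5
  u4 = c.0 | (0 | 0\{a,c}) :: —c→ u6
  u5 = 0 | (a.0 | 0\{a,c}) :: —a→ u6
  u6 = 0 | (0 | 0\{a,c}) :: deadlocked
Q's transition system — 8 states:
  v0 = a.(a.c.0 | (a.0 | 0\{a,c}) + c.0) :: —a→ v1
  v1 = a.c.0 | (a.0 | 0\{a,c}) + c.0 :: —a→ v2, —a→ v3, —c→ v4
  v2 = a.c.0 | (0 | 0\{a,c}) :: —a→ v5
  v3 = c.0 | (a.0 | 0\{a,c}) :: —a→ v5, —c→ v6
  v4 = 0 :: deadlocked
  v5 = c.0 | (0 | 0\{a,c}) :: —c→ v7
  v6 = 0 | (a.0 | 0\{a,c}) :: —a→ v7
  v7 = 0 | (0 | 0\{a,c}) :: deadlocked
Partition-refinement fixed point:
  B0 = {u0}
  B1 = {u1}
  B2 = {u3, v3}
  B3 = {u5, v6}
  B4 = {u6, v4, v7}
  B5 = {u4, v5}
  B6 = {u2, v2}
  B7 = {v0}
  B8 = {v1}
u0 ∈ B0, v0 ∈ B7 → different blocks

P ≁ Q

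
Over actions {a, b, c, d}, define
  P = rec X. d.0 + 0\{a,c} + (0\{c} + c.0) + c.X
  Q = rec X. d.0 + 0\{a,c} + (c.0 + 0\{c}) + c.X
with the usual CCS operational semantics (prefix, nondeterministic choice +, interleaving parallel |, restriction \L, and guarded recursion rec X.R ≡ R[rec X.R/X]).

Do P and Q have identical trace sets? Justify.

traces(P) = traces(Q)

P's transition system — 2 states:
  u0 = rec X. d.0 + 0\{a,c} + (0\{c} + c.0) + c.X → -c-> u0, -c-> u1, -d-> u1
  u1 = 0 → (no moves)
Q's transition system — 2 states:
  v0 = rec X. d.0 + 0\{a,c} + (c.0 + 0\{c}) + c.X → -c-> v0, -c-> v1, -d-> v1
  v1 = 0 → (no moves)
Partition-refinement fixed point:
  B0 = {u0, v0}
  B1 = {u1, v1}
u0 ∈ B0, v0 ∈ B0 → same block
Bisimilar ⇒ trace-equivalent.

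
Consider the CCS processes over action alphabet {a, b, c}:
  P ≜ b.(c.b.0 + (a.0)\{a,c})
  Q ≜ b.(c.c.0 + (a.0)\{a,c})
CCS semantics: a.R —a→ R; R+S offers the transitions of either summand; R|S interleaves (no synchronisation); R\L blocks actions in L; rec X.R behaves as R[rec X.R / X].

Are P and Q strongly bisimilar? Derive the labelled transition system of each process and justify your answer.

P's transition system — 4 states:
  p0 = b.(c.b.0 + (a.0)\{a,c}) | =b=> p1
  p1 = c.b.0 + (a.0)\{a,c} | =c=> p2
  p2 = b.0 | =b=> p3
  p3 = 0 | ∅
Q's transition system — 4 states:
  q0 = b.(c.c.0 + (a.0)\{a,c}) | =b=> q1
  q1 = c.c.0 + (a.0)\{a,c} | =c=> q2
  q2 = c.0 | =c=> q3
  q3 = 0 | ∅
Coarsest stable partition (strong bisimilarity classes):
  B0 = {p0}
  B1 = {p1}
  B2 = {p2}
  B3 = {p3, q3}
  B4 = {q0}
  B5 = {q1}
  B6 = {q2}
p0 ∈ B0, q0 ∈ B4 → different blocks

P ≁ Q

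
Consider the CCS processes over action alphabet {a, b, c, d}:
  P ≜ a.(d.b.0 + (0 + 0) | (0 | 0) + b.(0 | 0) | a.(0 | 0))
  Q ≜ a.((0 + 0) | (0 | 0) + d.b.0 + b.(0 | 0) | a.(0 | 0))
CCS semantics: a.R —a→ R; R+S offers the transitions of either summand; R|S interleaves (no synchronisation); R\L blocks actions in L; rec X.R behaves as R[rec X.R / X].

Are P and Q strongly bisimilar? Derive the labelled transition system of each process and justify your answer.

LTS(P): 7 reachable states
  s0 = a.(d.b.0 + (0 + 0) | (0 | 0) + b.(0 | 0) | a.(0 | 0)) ⊢ =a=> s1
  s1 = d.b.0 + (0 + 0) | (0 | 0) + b.(0 | 0) | a.(0 | 0) ⊢ =a=> s2, =b=> s3, =d=> s4
  s2 = b.(0 | 0) | (0 | 0) ⊢ =b=> s5
  s3 = 0 | 0 | a.(0 | 0) ⊢ =a=> s5
  s4 = b.0 ⊢ =b=> s6
  s5 = 0 | 0 | (0 | 0) ⊢ (no moves)
  s6 = 0 ⊢ (no moves)
LTS(Q): 7 reachable states
  t0 = a.((0 + 0) | (0 | 0) + d.b.0 + b.(0 | 0) | a.(0 | 0)) ⊢ =a=> t1
  t1 = (0 + 0) | (0 | 0) + d.b.0 + b.(0 | 0) | a.(0 | 0) ⊢ =a=> t2, =b=> t3, =d=> t4
  t2 = b.(0 | 0) | (0 | 0) ⊢ =b=> t5
  t3 = 0 | 0 | a.(0 | 0) ⊢ =a=> t5
  t4 = b.0 ⊢ =b=> t6
  t5 = 0 | 0 | (0 | 0) ⊢ (no moves)
  t6 = 0 ⊢ (no moves)
Bisimilarity quotient blocks:
  B0 = {s0, t0}
  B1 = {s1, t1}
  B2 = {s2, s4, t2, t4}
  B3 = {s5, s6, t5, t6}
  B4 = {s3, t3}
s0 ∈ B0, t0 ∈ B0 → same block

bisimilar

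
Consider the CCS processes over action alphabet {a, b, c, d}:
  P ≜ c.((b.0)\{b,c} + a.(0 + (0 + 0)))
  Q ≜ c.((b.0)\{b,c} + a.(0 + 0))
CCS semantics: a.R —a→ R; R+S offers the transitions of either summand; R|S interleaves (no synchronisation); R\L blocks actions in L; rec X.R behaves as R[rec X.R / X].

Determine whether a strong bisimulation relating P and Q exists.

P ~ Q

LTS(P): 3 reachable states
  p0 = c.((b.0)\{b,c} + a.(0 + (0 + 0))) | —c→ p1
  p1 = (b.0)\{b,c} + a.(0 + (0 + 0)) | —a→ p2
  p2 = 0 + (0 + 0) | ∅
LTS(Q): 3 reachable states
  q0 = c.((b.0)\{b,c} + a.(0 + 0)) | —c→ q1
  q1 = (b.0)\{b,c} + a.(0 + 0) | —a→ q2
  q2 = 0 + 0 | ∅
Bisimilarity quotient blocks:
  B0 = {p0, q0}
  B1 = {p1, q1}
  B2 = {p2, q2}
p0 ∈ B0, q0 ∈ B0 → same block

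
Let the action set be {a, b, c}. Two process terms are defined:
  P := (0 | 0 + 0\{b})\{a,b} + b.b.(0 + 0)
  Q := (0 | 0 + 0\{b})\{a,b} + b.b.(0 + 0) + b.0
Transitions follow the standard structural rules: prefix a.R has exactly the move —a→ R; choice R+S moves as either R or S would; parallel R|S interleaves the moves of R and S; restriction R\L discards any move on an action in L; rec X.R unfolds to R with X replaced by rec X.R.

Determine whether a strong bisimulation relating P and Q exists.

P ≁ Q

LTS(P): 3 reachable states
  u0 = (0 | 0 + 0\{b})\{a,b} + b.b.(0 + 0) → =b=> u1
  u1 = b.(0 + 0) → =b=> u2
  u2 = 0 + 0 → ·
LTS(Q): 4 reachable states
  v0 = (0 | 0 + 0\{b})\{a,b} + b.b.(0 + 0) + b.0 → =b=> v1, =b=> v2
  v1 = 0 → ·
  v2 = b.(0 + 0) → =b=> v3
  v3 = 0 + 0 → ·
Partition-refinement fixed point:
  B0 = {u0}
  B1 = {u1, v2}
  B2 = {u2, v1, v3}
  B3 = {v0}
u0 ∈ B0, v0 ∈ B3 → different blocks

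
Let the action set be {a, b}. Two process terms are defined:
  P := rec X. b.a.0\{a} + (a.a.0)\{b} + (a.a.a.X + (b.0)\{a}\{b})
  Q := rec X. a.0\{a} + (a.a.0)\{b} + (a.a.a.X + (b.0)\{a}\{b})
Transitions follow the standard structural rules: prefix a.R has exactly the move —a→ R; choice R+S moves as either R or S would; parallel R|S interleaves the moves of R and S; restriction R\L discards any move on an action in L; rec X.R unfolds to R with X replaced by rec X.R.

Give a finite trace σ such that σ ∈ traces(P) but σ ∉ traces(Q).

b

P's transition system — 7 states:
  u0 = rec X. b.a.0\{a} + (a.a.0)\{b} + (a.a.a.X + (b.0)\{a}\{b}) → —a→ u1, —a→ u2, —b→ u3
  u1 = (a.0)\{b} → —a→ u4
  u2 = a.a.(rec X. b.a.0\{a} + (a.a.0)\{b} + (a.a.a.X + (b.0)\{a}\{b})) → —a→ u5
  u3 = a.0\{a} → —a→ u6
  u4 = 0\{b} → ∅
  u5 = a.(rec X. b.a.0\{a} + (a.a.0)\{b} + (a.a.a.X + (b.0)\{a}\{b})) → —a→ u0
  u6 = 0\{a} → ∅
Q's transition system — 6 states:
  v0 = rec X. a.0\{a} + (a.a.0)\{b} + (a.a.a.X + (b.0)\{a}\{b}) → —a→ v1, —a→ v2, —a→ v3
  v1 = (a.0)\{b} → —a→ v4
  v2 = 0\{a} → ∅
  v3 = a.a.(rec X. a.0\{a} + (a.a.0)\{b} + (a.a.a.X + (b.0)\{a}\{b})) → —a→ v5
  v4 = 0\{b} → ∅
  v5 = a.(rec X. a.0\{a} + (a.a.0)\{b} + (a.a.a.X + (b.0)\{a}\{b})) → —a→ v0
Executing b from P (initial set {u0}):
  [1] b ⇒ {u3}
  P completes σ.
Executing b from Q (initial set {v0}):
  [1] b ⇒ ∅ (Q stuck)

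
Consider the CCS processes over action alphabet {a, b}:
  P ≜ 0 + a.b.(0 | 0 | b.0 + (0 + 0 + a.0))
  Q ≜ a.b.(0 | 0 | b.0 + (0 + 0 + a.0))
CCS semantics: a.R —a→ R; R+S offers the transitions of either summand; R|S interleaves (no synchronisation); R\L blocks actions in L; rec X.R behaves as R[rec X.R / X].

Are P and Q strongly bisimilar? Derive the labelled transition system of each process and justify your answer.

P ~ Q

Reachable graph of P (5 states):
  p0 = 0 + a.b.(0 | 0 | b.0 + (0 + 0 + a.0)) has moves -a-> p1
  p1 = b.(0 | 0 | b.0 + (0 + 0 + a.0)) has moves -b-> p2
  p2 = 0 | 0 | b.0 + (0 + 0 + a.0) has moves -a-> p3, -b-> p4
  p3 = 0 has moves ·
  p4 = 0 | 0 | 0 has moves ·
Reachable graph of Q (5 states):
  q0 = a.b.(0 | 0 | b.0 + (0 + 0 + a.0)) has moves -a-> q1
  q1 = b.(0 | 0 | b.0 + (0 + 0 + a.0)) has moves -b-> q2
  q2 = 0 | 0 | b.0 + (0 + 0 + a.0) has moves -a-> q3, -b-> q4
  q3 = 0 has moves ·
  q4 = 0 | 0 | 0 has moves ·
Bisimilarity quotient blocks:
  B0 = {p0, q0}
  B1 = {p1, q1}
  B2 = {p2, q2}
  B3 = {p3, p4, q3, q4}
p0 ∈ B0, q0 ∈ B0 → same block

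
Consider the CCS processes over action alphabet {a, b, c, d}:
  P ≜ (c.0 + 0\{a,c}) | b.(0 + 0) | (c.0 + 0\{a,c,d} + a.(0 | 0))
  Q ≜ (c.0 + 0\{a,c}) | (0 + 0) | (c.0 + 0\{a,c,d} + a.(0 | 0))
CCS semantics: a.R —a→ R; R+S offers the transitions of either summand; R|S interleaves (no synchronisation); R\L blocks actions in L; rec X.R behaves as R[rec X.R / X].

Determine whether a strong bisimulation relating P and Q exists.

NO

P's transition system — 12 states:
  p0 = (c.0 + 0\{a,c}) | b.(0 + 0) | (c.0 + 0\{a,c,d} + a.(0 | 0)) :: =a=> p1, =b=> p2, =c=> p3, =c=> p4
  p1 = (c.0 + 0\{a,c}) | b.(0 + 0) | (0 | 0) :: =b=> p5, =c=> p6
  p2 = (c.0 + 0\{a,c}) | (0 + 0) | (c.0 + 0\{a,c,d} + a.(0 | 0)) :: =a=> p5, =c=> p7, =c=> p8
  p3 = (c.0 + 0\{a,c}) | b.(0 + 0) | 0 :: =b=> p7, =c=> p9
  p4 = 0 | b.(0 + 0) | (c.0 + 0\{a,c,d} + a.(0 | 0)) :: =a=> p6, =b=> p8, =c=> p9
  p5 = (c.0 + 0\{a,c}) | (0 + 0) | (0 | 0) :: =c=> p10
  p6 = 0 | b.(0 + 0) | (0 | 0) :: =b=> p10
  p7 = (c.0 + 0\{a,c}) | (0 + 0) | 0 :: =c=> p11
  p8 = 0 | (0 + 0) | (c.0 + 0\{a,c,d} + a.(0 | 0)) :: =a=> p10, =c=> p11
  p9 = 0 | b.(0 + 0) | 0 :: =b=> p11
  p10 = 0 | (0 + 0) | (0 | 0) :: (no moves)
  p11 = 0 | (0 + 0) | 0 :: (no moves)
Q's transition system — 6 states:
  q0 = (c.0 + 0\{a,c}) | (0 + 0) | (c.0 + 0\{a,c,d} + a.(0 | 0)) :: =a=> q1, =c=> q2, =c=> q3
  q1 = (c.0 + 0\{a,c}) | (0 + 0) | (0 | 0) :: =c=> q4
  q2 = (c.0 + 0\{a,c}) | (0 + 0) | 0 :: =c=> q5
  q3 = 0 | (0 + 0) | (c.0 + 0\{a,c,d} + a.(0 | 0)) :: =a=> q4, =c=> q5
  q4 = 0 | (0 + 0) | (0 | 0) :: (no moves)
  q5 = 0 | (0 + 0) | 0 :: (no moves)
Bisimilarity quotient blocks:
  B0 = {p0}
  B1 = {p1, p3}
  B2 = {p6, p9}
  B3 = {p10, p11, q4, q5}
  B4 = {p5, p7, q1, q2}
  B5 = {p4}
  B6 = {p8, q3}
  B7 = {p2, q0}
p0 ∈ B0, q0 ∈ B7 → different blocks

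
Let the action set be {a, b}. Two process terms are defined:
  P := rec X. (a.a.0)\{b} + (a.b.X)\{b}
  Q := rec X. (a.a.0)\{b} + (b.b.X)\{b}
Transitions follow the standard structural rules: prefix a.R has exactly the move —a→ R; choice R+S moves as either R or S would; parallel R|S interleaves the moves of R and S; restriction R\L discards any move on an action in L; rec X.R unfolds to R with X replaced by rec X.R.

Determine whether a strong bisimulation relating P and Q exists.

LTS(P): 4 reachable states
  p0 = rec X. (a.a.0)\{b} + (a.b.X)\{b} has moves -a-> p1, -a-> p2
  p1 = (a.0)\{b} has moves -a-> p3
  p2 = (b.(rec X. (a.a.0)\{b} + (a.b.X)\{b}))\{b} has moves deadlocked
  p3 = 0\{b} has moves deadlocked
LTS(Q): 3 reachable states
  q0 = rec X. (a.a.0)\{b} + (b.b.X)\{b} has moves -a-> q1
  q1 = (a.0)\{b} has moves -a-> q2
  q2 = 0\{b} has moves deadlocked
Partition-refinement fixed point:
  B0 = {p0}
  B1 = {p1, q1}
  B2 = {p2, p3, q2}
  B3 = {q0}
p0 ∈ B0, q0 ∈ B3 → different blocks

not bisimilar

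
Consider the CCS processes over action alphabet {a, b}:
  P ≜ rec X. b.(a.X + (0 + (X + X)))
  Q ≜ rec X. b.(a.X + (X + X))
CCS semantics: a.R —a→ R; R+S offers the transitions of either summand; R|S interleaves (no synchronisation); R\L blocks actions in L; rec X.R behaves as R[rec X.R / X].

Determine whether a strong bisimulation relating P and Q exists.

LTS(P): 2 reachable states
  s0 = rec X. b.(a.X + (0 + (X + X))) | -b-> s1
  s1 = a.(rec X. b.(a.X + (0 + (X + X)))) + (0 + ((rec X. b.(a.X + (0 + (X + X)))) + (rec X. b.(a.X + (0 + (X + X)))))) | -a-> s0, -b-> s1
LTS(Q): 2 reachable states
  t0 = rec X. b.(a.X + (X + X)) | -b-> t1
  t1 = a.(rec X. b.(a.X + (X + X))) + ((rec X. b.(a.X + (X + X))) + (rec X. b.(a.X + (X + X)))) | -a-> t0, -b-> t1
Partition-refinement fixed point:
  B0 = {s0, t0}
  B1 = {s1, t1}
s0 ∈ B0, t0 ∈ B0 → same block

YES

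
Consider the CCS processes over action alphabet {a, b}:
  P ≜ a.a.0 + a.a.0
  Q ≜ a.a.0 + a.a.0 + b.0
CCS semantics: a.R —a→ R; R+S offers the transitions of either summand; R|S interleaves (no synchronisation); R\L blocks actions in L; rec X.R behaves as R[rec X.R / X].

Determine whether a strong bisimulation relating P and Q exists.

P ≁ Q

Reachable graph of P (3 states):
  u0 = a.a.0 + a.a.0 ⊢ —a→ u1
  u1 = a.0 ⊢ —a→ u2
  u2 = 0 ⊢ ∅
Reachable graph of Q (3 states):
  v0 = a.a.0 + a.a.0 + b.0 ⊢ —a→ v1, —b→ v2
  v1 = a.0 ⊢ —a→ v2
  v2 = 0 ⊢ ∅
Coarsest stable partition (strong bisimilarity classes):
  B0 = {u0}
  B1 = {u1, v1}
  B2 = {u2, v2}
  B3 = {v0}
u0 ∈ B0, v0 ∈ B3 → different blocks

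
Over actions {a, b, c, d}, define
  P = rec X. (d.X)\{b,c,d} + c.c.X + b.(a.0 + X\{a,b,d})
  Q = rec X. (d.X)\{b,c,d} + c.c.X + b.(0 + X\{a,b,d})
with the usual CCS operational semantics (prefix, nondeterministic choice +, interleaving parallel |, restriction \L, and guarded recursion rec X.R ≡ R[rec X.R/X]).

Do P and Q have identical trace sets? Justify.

NO — witness ⟨ba⟩

LTS(P): 6 reachable states
  u0 = rec X. (d.X)\{b,c,d} + c.c.X + b.(a.0 + X\{a,b,d}) :: -b-> u1, -c-> u2
  u1 = a.0 + (rec X. (d.X)\{b,c,d} + c.c.X + b.(a.0 + X\{a,b,d}))\{a,b,d} :: -a-> u3, -c-> u4
  u2 = c.(rec X. (d.X)\{b,c,d} + c.c.X + b.(a.0 + X\{a,b,d})) :: -c-> u0
  u3 = 0 :: stopped
  u4 = (c.(rec X. (d.X)\{b,c,d} + c.c.X + b.(a.0 + X\{a,b,d})))\{a,b,d} :: -c-> u5
  u5 = (rec X. (d.X)\{b,c,d} + c.c.X + b.(a.0 + X\{a,b,d}))\{a,b,d} :: -c-> u4
LTS(Q): 5 reachable states
  v0 = rec X. (d.X)\{b,c,d} + c.c.X + b.(0 + X\{a,b,d}) :: -b-> v1, -c-> v2
  v1 = 0 + (rec X. (d.X)\{b,c,d} + c.c.X + b.(0 + X\{a,b,d}))\{a,b,d} :: -c-> v3
  v2 = c.(rec X. (d.X)\{b,c,d} + c.c.X + b.(0 + X\{a,b,d})) :: -c-> v0
  v3 = (c.(rec X. (d.X)\{b,c,d} + c.c.X + b.(0 + X\{a,b,d})))\{a,b,d} :: -c-> v4
  v4 = (rec X. (d.X)\{b,c,d} + c.c.X + b.(0 + X\{a,b,d}))\{a,b,d} :: -c-> v3
Run σ = ⟨ba⟩ on P: start {u0}
  [1] b ⇒ {u1}
  [2] a ⇒ {u3}
  ✓ P
Run σ = ⟨ba⟩ on Q: start {v0}
  [1] b ⇒ {v1}
  [2] a ⇒ ∅ (Q stuck)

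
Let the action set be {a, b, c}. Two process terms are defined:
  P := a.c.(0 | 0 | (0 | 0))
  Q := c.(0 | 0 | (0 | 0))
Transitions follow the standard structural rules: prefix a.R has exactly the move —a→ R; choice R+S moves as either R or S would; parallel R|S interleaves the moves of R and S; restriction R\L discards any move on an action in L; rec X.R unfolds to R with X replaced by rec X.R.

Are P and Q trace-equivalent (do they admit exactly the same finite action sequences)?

P's transition system — 3 states:
  p0 = a.c.(0 | 0 | (0 | 0)) :: -a-> p1
  p1 = c.(0 | 0 | (0 | 0)) :: -c-> p2
  p2 = 0 | 0 | (0 | 0) :: stopped
Q's transition system — 2 states:
  q0 = c.(0 | 0 | (0 | 0)) :: -c-> q1
  q1 = 0 | 0 | (0 | 0) :: stopped
Trace ⟨a⟩ through P, begin at {p0}:
  step 1 (a): {p1}
  ✓ P
Trace ⟨a⟩ through Q, begin at {q0}:
  step 1 (a): ∅ (Q stuck)

trace-distinct — witness ⟨a⟩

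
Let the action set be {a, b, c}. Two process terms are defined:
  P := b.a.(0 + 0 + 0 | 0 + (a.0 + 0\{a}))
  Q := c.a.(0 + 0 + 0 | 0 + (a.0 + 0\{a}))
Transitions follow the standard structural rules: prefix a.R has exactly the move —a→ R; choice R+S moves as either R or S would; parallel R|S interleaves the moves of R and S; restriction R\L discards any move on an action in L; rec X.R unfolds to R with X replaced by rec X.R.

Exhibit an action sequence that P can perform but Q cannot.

Reachable graph of P (4 states):
  s0 = b.a.(0 + 0 + 0 | 0 + (a.0 + 0\{a})) :: ··b··> s1
  s1 = a.(0 + 0 + 0 | 0 + (a.0 + 0\{a})) :: ··a··> s2
  s2 = 0 + 0 + 0 | 0 + (a.0 + 0\{a}) :: ··a··> s3
  s3 = 0 :: stopped
Reachable graph of Q (4 states):
  t0 = c.a.(0 + 0 + 0 | 0 + (a.0 + 0\{a})) :: ··c··> t1
  t1 = a.(0 + 0 + 0 | 0 + (a.0 + 0\{a})) :: ··a··> t2
  t2 = 0 + 0 + 0 | 0 + (a.0 + 0\{a}) :: ··a··> t3
  t3 = 0 :: stopped
Executing b from P (initial set {s0}):
  [1] b ⇒ {s1}
  — P admits the full trace.
Executing b from Q (initial set {t0}):
  [1] b ⇒ no successor for Q

b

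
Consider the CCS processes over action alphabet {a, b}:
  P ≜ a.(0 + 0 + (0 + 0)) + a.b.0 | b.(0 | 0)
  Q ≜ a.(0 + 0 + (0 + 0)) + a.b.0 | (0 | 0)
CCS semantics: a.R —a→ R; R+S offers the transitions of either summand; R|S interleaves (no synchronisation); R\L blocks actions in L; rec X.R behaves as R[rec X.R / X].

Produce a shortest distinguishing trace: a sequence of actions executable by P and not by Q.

LTS(P): 7 reachable states
  u0 = a.(0 + 0 + (0 + 0)) + a.b.0 | b.(0 | 0) | -a-> u1, -a-> u2, -b-> u3
  u1 = 0 + 0 + (0 + 0) | ∅
  u2 = b.0 | b.(0 | 0) | -b-> u4, -b-> u5
  u3 = a.b.0 | (0 | 0) | -a-> u5
  u4 = 0 | b.(0 | 0) | -b-> u6
  u5 = b.0 | (0 | 0) | -b-> u6
  u6 = 0 | (0 | 0) | ∅
LTS(Q): 4 reachable states
  v0 = a.(0 + 0 + (0 + 0)) + a.b.0 | (0 | 0) | -a-> v1, -a-> v2
  v1 = 0 + 0 + (0 + 0) | ∅
  v2 = b.0 | (0 | 0) | -b-> v3
  v3 = 0 | (0 | 0) | ∅
Executing b from P (initial set {u0}):
  [1] b ⇒ {u3}
  — P admits the full trace.
Executing b from Q (initial set {v0}):
  [1] b ⇒ ∅ (Q stuck)

b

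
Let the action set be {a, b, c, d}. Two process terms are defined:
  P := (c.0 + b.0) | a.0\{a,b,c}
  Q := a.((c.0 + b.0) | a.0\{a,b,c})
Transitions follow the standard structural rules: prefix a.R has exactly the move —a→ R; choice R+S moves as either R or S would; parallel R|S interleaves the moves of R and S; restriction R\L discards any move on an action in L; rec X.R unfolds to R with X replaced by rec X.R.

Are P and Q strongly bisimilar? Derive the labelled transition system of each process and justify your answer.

P's transition system — 4 states:
  u0 = (c.0 + b.0) | a.0\{a,b,c} | —a→ u1, —b→ u2, —c→ u2
  u1 = (c.0 + b.0) | 0\{a,b,c} | —b→ u3, —c→ u3
  u2 = 0 | a.0\{a,b,c} | —a→ u3
  u3 = 0 | 0\{a,b,c} | deadlocked
Q's transition system — 5 states:
  v0 = a.((c.0 + b.0) | a.0\{a,b,c}) | —a→ v1
  v1 = (c.0 + b.0) | a.0\{a,b,c} | —a→ v2, —b→ v3, —c→ v3
  v2 = (c.0 + b.0) | 0\{a,b,c} | —b→ v4, —c→ v4
  v3 = 0 | a.0\{a,b,c} | —a→ v4
  v4 = 0 | 0\{a,b,c} | deadlocked
Partition-refinement fixed point:
  B0 = {u0, v1}
  B1 = {u2, v3}
  B2 = {u3, v4}
  B3 = {u1, v2}
  B4 = {v0}
u0 ∈ B0, v0 ∈ B4 → different blocks

NO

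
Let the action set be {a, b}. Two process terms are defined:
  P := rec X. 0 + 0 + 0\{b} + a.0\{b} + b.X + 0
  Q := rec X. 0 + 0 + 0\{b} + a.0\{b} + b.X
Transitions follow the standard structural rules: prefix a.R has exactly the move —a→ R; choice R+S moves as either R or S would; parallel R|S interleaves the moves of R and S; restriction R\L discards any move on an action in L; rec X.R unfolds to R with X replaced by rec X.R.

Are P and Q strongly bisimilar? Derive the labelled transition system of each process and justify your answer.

P ~ Q

Reachable graph of P (2 states):
  s0 = rec X. 0 + 0 + 0\{b} + a.0\{b} + b.X + 0 ⊢ —a→ s1, —b→ s0
  s1 = 0\{b} ⊢ (no moves)
Reachable graph of Q (2 states):
  t0 = rec X. 0 + 0 + 0\{b} + a.0\{b} + b.X ⊢ —a→ t1, —b→ t0
  t1 = 0\{b} ⊢ (no moves)
Bisimilarity quotient blocks:
  B0 = {s0, t0}
  B1 = {s1, t1}
s0 ∈ B0, t0 ∈ B0 → same block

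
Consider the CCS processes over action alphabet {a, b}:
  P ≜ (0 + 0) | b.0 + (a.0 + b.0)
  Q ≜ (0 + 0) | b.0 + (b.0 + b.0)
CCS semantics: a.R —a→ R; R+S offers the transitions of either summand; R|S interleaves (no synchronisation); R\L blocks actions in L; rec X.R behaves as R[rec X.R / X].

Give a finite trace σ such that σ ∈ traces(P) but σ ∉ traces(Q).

a

Reachable graph of P (3 states):
  s0 = (0 + 0) | b.0 + (a.0 + b.0) ⊢ ··a··> s1, ··b··> s1, ··b··> s2
  s1 = 0 ⊢ deadlocked
  s2 = (0 + 0) | 0 ⊢ deadlocked
Reachable graph of Q (3 states):
  t0 = (0 + 0) | b.0 + (b.0 + b.0) ⊢ ··b··> t1, ··b··> t2
  t1 = (0 + 0) | 0 ⊢ deadlocked
  t2 = 0 ⊢ deadlocked
Trace ⟨a⟩ through P, begin at {s0}:
  step 1 (a): {s1}
  ✓ P
Trace ⟨a⟩ through Q, begin at {t0}:
  step 1 (a): no successor for Q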